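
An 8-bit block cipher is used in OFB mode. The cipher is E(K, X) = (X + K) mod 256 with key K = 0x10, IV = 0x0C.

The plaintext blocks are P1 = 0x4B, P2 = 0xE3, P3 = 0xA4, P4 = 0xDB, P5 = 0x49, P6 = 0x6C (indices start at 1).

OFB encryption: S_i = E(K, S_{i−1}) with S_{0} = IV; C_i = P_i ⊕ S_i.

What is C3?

C1: S = E(K, 0x0C) = 0x1C; 0x4B ⊕ 0x1C = 0x57.
C2: S = E(K, 0x1C) = 0x2C; 0xE3 ⊕ 0x2C = 0xCF.
C3: S = E(K, 0x2C) = 0x3C; 0xA4 ⊕ 0x3C = 0x98.

C3 = 0x98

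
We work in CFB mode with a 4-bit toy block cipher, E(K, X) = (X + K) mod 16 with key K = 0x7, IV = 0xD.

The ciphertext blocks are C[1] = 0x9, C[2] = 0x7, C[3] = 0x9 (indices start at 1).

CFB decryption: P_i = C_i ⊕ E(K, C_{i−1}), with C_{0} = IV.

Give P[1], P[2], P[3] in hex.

P[1] = 0xD, P[2] = 0x7, P[3] = 0x7

P[1]: E(K, 0xD) = 0x4; 0x9 ⊕ 0x4 = 0xD.
P[2]: E(K, 0x9) = 0x0; 0x7 ⊕ 0x0 = 0x7.
P[3]: E(K, 0x7) = 0xE; 0x9 ⊕ 0xE = 0x7.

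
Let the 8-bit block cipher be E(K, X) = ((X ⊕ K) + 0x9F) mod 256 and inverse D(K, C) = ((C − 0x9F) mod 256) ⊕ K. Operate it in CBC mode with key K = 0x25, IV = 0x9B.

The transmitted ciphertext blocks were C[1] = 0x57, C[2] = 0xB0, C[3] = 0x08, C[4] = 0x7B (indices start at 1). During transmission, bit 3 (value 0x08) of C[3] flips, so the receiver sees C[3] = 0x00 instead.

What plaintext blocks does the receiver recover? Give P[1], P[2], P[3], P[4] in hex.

CBC decryption: P_i = D(K, C_i) ⊕ C_{i−1}, with C_{0} = IV.
Only C[3] changed, to 0x00. In CBC, a change in C_i garbles P_i and flips the same bit in P_{i+1}. Decrypting the received ciphertext:
P[1]: D(K, 0x57) = 0x9D; 0x9D ⊕ 0x9B = 0x06.
P[2]: D(K, 0xB0) = 0x34; 0x34 ⊕ 0x57 = 0x63.
P[3]: D(K, 0x00) = 0x44; 0x44 ⊕ 0xB0 = 0xF4.
P[4]: D(K, 0x7B) = 0xF9; 0xF9 ⊕ 0x00 = 0xF9.
Blocks that differ from the original plaintext: P[3], P[4].

P[1] = 0x06, P[2] = 0x63, P[3] = 0xF4, P[4] = 0xF9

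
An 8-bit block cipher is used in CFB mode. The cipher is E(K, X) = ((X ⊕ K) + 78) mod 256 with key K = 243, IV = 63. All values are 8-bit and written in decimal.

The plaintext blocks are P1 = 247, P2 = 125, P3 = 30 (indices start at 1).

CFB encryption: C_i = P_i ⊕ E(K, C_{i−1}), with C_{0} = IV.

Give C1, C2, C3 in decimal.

C1 = 237, C2 = 17, C3 = 46

C1: E(K, 63) = 26; 247 ⊕ 26 = 237.
C2: E(K, 237) = 108; 125 ⊕ 108 = 17.
C3: E(K, 17) = 48; 30 ⊕ 48 = 46.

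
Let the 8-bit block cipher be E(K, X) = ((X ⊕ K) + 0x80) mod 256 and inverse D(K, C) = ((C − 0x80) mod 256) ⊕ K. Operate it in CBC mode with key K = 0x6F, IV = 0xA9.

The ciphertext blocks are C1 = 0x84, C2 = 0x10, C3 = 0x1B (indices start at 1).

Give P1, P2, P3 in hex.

CBC decryption: P_i = D(K, C_i) ⊕ C_{i−1}, with C_{0} = IV.
P1: D(K, 0x84) = 0x6B; 0x6B ⊕ 0xA9 = 0xC2.
P2: D(K, 0x10) = 0xFF; 0xFF ⊕ 0x84 = 0x7B.
P3: D(K, 0x1B) = 0xF4; 0xF4 ⊕ 0x10 = 0xE4.

P1 = 0xC2, P2 = 0x7B, P3 = 0xE4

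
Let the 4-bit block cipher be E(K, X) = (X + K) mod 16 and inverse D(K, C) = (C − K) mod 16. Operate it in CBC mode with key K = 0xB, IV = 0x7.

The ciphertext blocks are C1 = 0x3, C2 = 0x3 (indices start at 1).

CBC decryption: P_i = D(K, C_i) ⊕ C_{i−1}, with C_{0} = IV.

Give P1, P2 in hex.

P1: D(K, 0x3) = 0x8; 0x8 ⊕ 0x7 = 0xF.
P2: D(K, 0x3) = 0x8; 0x8 ⊕ 0x3 = 0xB.

P1 = 0xF, P2 = 0xB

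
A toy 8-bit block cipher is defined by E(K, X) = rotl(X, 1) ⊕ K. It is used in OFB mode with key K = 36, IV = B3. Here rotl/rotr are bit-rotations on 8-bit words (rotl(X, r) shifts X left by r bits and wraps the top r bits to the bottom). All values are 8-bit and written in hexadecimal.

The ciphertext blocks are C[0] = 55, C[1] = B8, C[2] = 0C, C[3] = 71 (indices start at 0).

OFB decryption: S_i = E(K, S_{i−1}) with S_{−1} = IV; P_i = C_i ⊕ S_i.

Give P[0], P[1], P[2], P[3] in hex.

P[0]: S = E(K, B3) = 51; 55 ⊕ 51 = 04.
P[1]: S = E(K, 51) = 94; B8 ⊕ 94 = 2C.
P[2]: S = E(K, 94) = 1F; 0C ⊕ 1F = 13.
P[3]: S = E(K, 1F) = 08; 71 ⊕ 08 = 79.

P[0] = 04, P[1] = 2C, P[2] = 13, P[3] = 79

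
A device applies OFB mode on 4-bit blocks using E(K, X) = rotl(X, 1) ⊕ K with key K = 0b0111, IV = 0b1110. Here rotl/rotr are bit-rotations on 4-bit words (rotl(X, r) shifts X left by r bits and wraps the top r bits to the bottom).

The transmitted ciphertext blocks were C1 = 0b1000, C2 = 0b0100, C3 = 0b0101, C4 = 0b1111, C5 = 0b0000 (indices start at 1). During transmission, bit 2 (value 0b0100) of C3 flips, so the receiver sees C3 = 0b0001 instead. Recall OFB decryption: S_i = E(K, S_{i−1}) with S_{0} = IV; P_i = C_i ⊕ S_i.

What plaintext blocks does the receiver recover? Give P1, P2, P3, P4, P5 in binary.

P1 = 0b0010, P2 = 0b0110, P3 = 0b0010, P4 = 0b1110, P5 = 0b0101

Only C3 changed, to 0b0001. In OFB, a change in C_i flips the same bit in P_i only; the keystream is unaffected. Decrypting the received ciphertext:
P1: S = E(K, 0b1110) = 0b1010; 0b1000 ⊕ 0b1010 = 0b0010.
P2: S = E(K, 0b1010) = 0b0010; 0b0100 ⊕ 0b0010 = 0b0110.
P3: S = E(K, 0b0010) = 0b0011; 0b0001 ⊕ 0b0011 = 0b0010.
P4: S = E(K, 0b0011) = 0b0001; 0b1111 ⊕ 0b0001 = 0b1110.
P5: S = E(K, 0b0001) = 0b0101; 0b0000 ⊕ 0b0101 = 0b0101.
Blocks that differ from the original plaintext: P3.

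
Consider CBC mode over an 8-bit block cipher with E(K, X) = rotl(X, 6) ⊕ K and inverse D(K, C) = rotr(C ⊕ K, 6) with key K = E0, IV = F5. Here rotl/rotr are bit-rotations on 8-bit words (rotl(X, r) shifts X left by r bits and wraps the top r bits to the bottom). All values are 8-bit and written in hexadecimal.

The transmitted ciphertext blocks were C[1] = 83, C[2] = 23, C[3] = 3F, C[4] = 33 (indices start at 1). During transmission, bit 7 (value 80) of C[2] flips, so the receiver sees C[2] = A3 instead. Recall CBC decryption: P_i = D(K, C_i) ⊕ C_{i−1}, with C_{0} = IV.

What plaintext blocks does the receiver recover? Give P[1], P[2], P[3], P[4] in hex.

P[1] = 78, P[2] = 8E, P[3] = DC, P[4] = 70

Only C[2] changed, to A3. In CBC, a change in C_i garbles P_i and flips the same bit in P_{i+1}. Decrypting the received ciphertext:
P[1]: D(K, 83) = 8D; 8D ⊕ F5 = 78.
P[2]: D(K, A3) = 0D; 0D ⊕ 83 = 8E.
P[3]: D(K, 3F) = 7F; 7F ⊕ A3 = DC.
P[4]: D(K, 33) = 4F; 4F ⊕ 3F = 70.
Blocks that differ from the original plaintext: P[2], P[3].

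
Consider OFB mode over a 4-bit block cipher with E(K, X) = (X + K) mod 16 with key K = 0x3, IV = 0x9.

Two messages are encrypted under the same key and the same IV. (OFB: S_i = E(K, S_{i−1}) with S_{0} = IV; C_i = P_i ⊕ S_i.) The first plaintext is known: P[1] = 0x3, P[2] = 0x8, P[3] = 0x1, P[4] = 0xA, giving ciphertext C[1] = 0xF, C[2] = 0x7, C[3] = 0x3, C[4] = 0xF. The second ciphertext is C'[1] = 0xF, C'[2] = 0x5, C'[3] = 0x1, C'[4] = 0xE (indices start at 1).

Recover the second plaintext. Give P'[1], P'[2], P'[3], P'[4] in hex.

P'[1] = 0x3, P'[2] = 0xA, P'[3] = 0x3, P'[4] = 0xB

In OFB with a reused IV, both messages share the same keystream S_i, so C_i ⊕ C'_i = P_i ⊕ P'_i and thus P'_i = P_i ⊕ C_i ⊕ C'_i.
P'[1]: 0x3 ⊕ 0xF ⊕ 0xF = 0x3.
P'[2]: 0x8 ⊕ 0x7 ⊕ 0x5 = 0xA.
P'[3]: 0x1 ⊕ 0x3 ⊕ 0x1 = 0x3.
P'[4]: 0xA ⊕ 0xF ⊕ 0xE = 0xB.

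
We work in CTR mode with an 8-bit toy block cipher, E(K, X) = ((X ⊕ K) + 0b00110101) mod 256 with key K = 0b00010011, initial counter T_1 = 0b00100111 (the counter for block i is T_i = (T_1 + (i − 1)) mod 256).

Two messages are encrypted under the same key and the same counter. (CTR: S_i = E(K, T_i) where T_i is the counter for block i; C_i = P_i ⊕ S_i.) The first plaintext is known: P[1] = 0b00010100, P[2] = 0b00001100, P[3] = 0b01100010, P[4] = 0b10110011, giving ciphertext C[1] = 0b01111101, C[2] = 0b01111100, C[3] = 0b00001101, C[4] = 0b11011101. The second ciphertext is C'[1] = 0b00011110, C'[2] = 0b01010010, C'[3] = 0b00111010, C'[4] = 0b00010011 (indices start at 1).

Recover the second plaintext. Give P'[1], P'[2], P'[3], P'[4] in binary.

In CTR with a reused counter, both messages share the same keystream S_i, so C_i ⊕ C'_i = P_i ⊕ P'_i and thus P'_i = P_i ⊕ C_i ⊕ C'_i.
P'[1]: 0b00010100 ⊕ 0b01111101 ⊕ 0b00011110 = 0b01110111.
P'[2]: 0b00001100 ⊕ 0b01111100 ⊕ 0b01010010 = 0b00100010.
P'[3]: 0b01100010 ⊕ 0b00001101 ⊕ 0b00111010 = 0b01010101.
P'[4]: 0b10110011 ⊕ 0b11011101 ⊕ 0b00010011 = 0b01111101.

P'[1] = 0b01110111, P'[2] = 0b00100010, P'[3] = 0b01010101, P'[4] = 0b01111101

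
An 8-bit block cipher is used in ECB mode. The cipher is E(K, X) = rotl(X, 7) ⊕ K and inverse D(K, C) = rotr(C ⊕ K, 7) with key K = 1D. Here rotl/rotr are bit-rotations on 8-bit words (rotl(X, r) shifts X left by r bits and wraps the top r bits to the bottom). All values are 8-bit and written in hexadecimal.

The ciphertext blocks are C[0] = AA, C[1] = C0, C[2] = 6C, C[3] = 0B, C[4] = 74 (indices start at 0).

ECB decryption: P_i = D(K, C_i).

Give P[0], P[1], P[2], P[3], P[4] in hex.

P[0] = 6F, P[1] = BB, P[2] = E2, P[3] = 2C, P[4] = D2

P[0]: D(K, AA) = 6F.
P[1]: D(K, C0) = BB.
P[2]: D(K, 6C) = E2.
P[3]: D(K, 0B) = 2C.
P[4]: D(K, 74) = D2.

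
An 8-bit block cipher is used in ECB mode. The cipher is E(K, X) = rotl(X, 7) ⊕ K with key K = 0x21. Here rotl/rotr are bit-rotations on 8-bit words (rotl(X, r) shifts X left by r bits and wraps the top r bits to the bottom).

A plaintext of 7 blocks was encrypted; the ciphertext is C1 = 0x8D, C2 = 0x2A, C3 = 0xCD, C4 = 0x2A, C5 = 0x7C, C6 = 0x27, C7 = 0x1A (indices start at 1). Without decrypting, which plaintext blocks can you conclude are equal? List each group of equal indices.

P2 = P4

ECB encrypts each block independently with the same key, so equal ciphertext blocks imply equal plaintext blocks.
C2 = C4 = 0x2A, so P2 = P4.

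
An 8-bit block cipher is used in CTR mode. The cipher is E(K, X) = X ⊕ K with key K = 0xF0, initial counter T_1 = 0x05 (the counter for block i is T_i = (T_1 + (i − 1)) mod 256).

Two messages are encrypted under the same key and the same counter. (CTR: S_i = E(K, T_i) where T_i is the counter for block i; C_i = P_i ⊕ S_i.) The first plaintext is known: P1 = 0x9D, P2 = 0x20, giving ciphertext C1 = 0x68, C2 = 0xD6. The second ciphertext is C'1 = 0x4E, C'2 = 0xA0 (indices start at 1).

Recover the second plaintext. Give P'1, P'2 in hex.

In CTR with a reused counter, both messages share the same keystream S_i, so C_i ⊕ C'_i = P_i ⊕ P'_i and thus P'_i = P_i ⊕ C_i ⊕ C'_i.
P'1: 0x9D ⊕ 0x68 ⊕ 0x4E = 0xBB.
P'2: 0x20 ⊕ 0xD6 ⊕ 0xA0 = 0x56.

P'1 = 0xBB, P'2 = 0x56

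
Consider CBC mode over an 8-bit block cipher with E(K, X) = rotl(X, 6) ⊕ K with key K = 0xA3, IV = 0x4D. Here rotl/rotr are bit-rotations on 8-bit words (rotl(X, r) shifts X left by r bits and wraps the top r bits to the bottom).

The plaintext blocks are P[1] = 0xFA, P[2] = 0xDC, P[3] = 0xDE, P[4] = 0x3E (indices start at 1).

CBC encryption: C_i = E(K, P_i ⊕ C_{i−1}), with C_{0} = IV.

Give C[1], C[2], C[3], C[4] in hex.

C[1] = 0x4E, C[2] = 0x07, C[3] = 0xD5, C[4] = 0x59

C[1]: P[1] ⊕ 0x4D = 0xB7; E(K, 0xB7) = 0x4E.
C[2]: P[2] ⊕ 0x4E = 0x92; E(K, 0x92) = 0x07.
C[3]: P[3] ⊕ 0x07 = 0xD9; E(K, 0xD9) = 0xD5.
C[4]: P[4] ⊕ 0xD5 = 0xEB; E(K, 0xEB) = 0x59.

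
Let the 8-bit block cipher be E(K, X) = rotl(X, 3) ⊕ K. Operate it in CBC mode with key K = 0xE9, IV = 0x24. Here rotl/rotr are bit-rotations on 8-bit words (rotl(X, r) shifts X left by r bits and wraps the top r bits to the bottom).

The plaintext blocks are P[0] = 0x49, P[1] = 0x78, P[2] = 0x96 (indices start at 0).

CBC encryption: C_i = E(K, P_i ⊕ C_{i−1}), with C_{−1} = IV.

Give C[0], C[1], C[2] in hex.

C[0]: P[0] ⊕ 0x24 = 0x6D; E(K, 0x6D) = 0x82.
C[1]: P[1] ⊕ 0x82 = 0xFA; E(K, 0xFA) = 0x3E.
C[2]: P[2] ⊕ 0x3E = 0xA8; E(K, 0xA8) = 0xAC.

C[0] = 0x82, C[1] = 0x3E, C[2] = 0xAC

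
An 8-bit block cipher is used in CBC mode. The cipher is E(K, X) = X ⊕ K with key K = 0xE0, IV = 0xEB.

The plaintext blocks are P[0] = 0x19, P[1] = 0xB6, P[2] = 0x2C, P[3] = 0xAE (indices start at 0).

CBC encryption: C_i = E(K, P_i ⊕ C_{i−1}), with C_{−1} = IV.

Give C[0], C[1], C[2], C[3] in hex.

C[0] = 0x12, C[1] = 0x44, C[2] = 0x88, C[3] = 0xC6

C[0]: P[0] ⊕ 0xEB = 0xF2; E(K, 0xF2) = 0x12.
C[1]: P[1] ⊕ 0x12 = 0xA4; E(K, 0xA4) = 0x44.
C[2]: P[2] ⊕ 0x44 = 0x68; E(K, 0x68) = 0x88.
C[3]: P[3] ⊕ 0x88 = 0x26; E(K, 0x26) = 0xC6.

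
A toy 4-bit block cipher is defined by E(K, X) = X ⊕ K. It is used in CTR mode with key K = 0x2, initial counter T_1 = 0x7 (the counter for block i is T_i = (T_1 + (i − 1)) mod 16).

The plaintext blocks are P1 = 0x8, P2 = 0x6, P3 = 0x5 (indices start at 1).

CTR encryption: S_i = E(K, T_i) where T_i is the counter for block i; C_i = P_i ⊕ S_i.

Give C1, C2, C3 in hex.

C1: T = 0x7, S = E(K, T) = 0x5; 0x8 ⊕ 0x5 = 0xD.
C2: T = 0x8, S = E(K, T) = 0xA; 0x6 ⊕ 0xA = 0xC.
C3: T = 0x9, S = E(K, T) = 0xB; 0x5 ⊕ 0xB = 0xE.

C1 = 0xD, C2 = 0xC, C3 = 0xE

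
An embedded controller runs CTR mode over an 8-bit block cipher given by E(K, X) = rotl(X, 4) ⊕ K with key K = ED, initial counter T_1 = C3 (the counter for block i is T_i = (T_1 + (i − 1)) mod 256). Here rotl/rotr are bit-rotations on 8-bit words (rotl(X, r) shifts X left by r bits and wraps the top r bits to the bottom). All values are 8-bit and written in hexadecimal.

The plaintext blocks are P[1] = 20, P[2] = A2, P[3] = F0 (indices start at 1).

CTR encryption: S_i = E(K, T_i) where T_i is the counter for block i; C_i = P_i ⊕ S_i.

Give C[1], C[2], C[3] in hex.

C[1] = F1, C[2] = 03, C[3] = 41

C[1]: T = C3, S = E(K, T) = D1; 20 ⊕ D1 = F1.
C[2]: T = C4, S = E(K, T) = A1; A2 ⊕ A1 = 03.
C[3]: T = C5, S = E(K, T) = B1; F0 ⊕ B1 = 41.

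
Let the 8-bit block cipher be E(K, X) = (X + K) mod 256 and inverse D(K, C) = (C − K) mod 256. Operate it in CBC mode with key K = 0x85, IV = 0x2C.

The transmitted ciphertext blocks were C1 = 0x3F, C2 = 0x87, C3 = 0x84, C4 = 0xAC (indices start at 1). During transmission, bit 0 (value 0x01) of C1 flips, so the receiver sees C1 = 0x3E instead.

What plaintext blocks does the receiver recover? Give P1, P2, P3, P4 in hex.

CBC decryption: P_i = D(K, C_i) ⊕ C_{i−1}, with C_{0} = IV.
Only C1 changed, to 0x3E. In CBC, a change in C_i garbles P_i and flips the same bit in P_{i+1}. Decrypting the received ciphertext:
P1: D(K, 0x3E) = 0xB9; 0xB9 ⊕ 0x2C = 0x95.
P2: D(K, 0x87) = 0x02; 0x02 ⊕ 0x3E = 0x3C.
P3: D(K, 0x84) = 0xFF; 0xFF ⊕ 0x87 = 0x78.
P4: D(K, 0xAC) = 0x27; 0x27 ⊕ 0x84 = 0xA3.
Blocks that differ from the original plaintext: P1, P2.

P1 = 0x95, P2 = 0x3C, P3 = 0x78, P4 = 0xA3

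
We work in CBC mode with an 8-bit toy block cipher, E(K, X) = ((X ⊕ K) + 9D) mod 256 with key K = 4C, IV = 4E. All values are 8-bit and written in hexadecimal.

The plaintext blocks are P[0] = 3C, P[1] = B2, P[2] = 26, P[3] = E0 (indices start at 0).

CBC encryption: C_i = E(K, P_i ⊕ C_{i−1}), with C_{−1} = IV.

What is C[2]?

C[2] = 45

C[0]: P[0] ⊕ 4E = 72; E(K, 72) = DB.
C[1]: P[1] ⊕ DB = 69; E(K, 69) = C2.
C[2]: P[2] ⊕ C2 = E4; E(K, E4) = 45.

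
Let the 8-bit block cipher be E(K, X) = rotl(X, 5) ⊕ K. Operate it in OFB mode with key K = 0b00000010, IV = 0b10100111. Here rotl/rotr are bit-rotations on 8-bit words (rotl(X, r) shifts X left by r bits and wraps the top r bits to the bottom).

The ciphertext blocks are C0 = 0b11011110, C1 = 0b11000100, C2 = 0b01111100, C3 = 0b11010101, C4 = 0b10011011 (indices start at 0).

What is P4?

P4 = 0b10111111

OFB decryption: S_i = E(K, S_{i−1}) with S_{−1} = IV; P_i = C_i ⊕ S_i.
P0: S = E(K, 0b10100111) = 0b11110110; 0b11011110 ⊕ 0b11110110 = 0b00101000.
P1: S = E(K, 0b11110110) = 0b11011100; 0b11000100 ⊕ 0b11011100 = 0b00011000.
P2: S = E(K, 0b11011100) = 0b10011001; 0b01111100 ⊕ 0b10011001 = 0b11100101.
P3: S = E(K, 0b10011001) = 0b00110001; 0b11010101 ⊕ 0b00110001 = 0b11100100.
P4: S = E(K, 0b00110001) = 0b00100100; 0b10011011 ⊕ 0b00100100 = 0b10111111.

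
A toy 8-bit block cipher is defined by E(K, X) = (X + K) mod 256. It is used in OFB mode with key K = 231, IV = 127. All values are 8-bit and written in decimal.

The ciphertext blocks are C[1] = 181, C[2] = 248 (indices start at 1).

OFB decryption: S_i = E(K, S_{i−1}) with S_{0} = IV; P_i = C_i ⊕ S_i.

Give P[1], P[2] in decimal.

P[1] = 211, P[2] = 181

P[1]: S = E(K, 127) = 102; 181 ⊕ 102 = 211.
P[2]: S = E(K, 102) = 77; 248 ⊕ 77 = 181.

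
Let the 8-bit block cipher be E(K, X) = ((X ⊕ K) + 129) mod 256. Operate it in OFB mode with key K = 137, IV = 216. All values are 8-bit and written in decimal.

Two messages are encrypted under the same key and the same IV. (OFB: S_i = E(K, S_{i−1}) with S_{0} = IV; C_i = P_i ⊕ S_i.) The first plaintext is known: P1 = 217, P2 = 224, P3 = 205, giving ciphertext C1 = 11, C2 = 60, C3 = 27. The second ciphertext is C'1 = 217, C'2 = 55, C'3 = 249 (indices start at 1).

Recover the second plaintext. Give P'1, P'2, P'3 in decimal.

In OFB with a reused IV, both messages share the same keystream S_i, so C_i ⊕ C'_i = P_i ⊕ P'_i and thus P'_i = P_i ⊕ C_i ⊕ C'_i.
P'1: 217 ⊕ 11 ⊕ 217 = 11.
P'2: 224 ⊕ 60 ⊕ 55 = 235.
P'3: 205 ⊕ 27 ⊕ 249 = 47.

P'1 = 11, P'2 = 235, P'3 = 47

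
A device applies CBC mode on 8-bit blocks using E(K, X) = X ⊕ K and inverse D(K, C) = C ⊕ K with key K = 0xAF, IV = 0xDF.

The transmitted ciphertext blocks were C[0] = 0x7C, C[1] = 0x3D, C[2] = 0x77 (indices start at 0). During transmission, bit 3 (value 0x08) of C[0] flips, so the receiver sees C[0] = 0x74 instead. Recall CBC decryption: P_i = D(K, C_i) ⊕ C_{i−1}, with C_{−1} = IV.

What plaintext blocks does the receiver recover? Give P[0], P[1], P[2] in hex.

Only C[0] changed, to 0x74. In CBC, a change in C_i garbles P_i and flips the same bit in P_{i+1}. Decrypting the received ciphertext:
P[0]: D(K, 0x74) = 0xDB; 0xDB ⊕ 0xDF = 0x04.
P[1]: D(K, 0x3D) = 0x92; 0x92 ⊕ 0x74 = 0xE6.
P[2]: D(K, 0x77) = 0xD8; 0xD8 ⊕ 0x3D = 0xE5.
Blocks that differ from the original plaintext: P[0], P[1].

P[0] = 0x04, P[1] = 0xE6, P[2] = 0xE5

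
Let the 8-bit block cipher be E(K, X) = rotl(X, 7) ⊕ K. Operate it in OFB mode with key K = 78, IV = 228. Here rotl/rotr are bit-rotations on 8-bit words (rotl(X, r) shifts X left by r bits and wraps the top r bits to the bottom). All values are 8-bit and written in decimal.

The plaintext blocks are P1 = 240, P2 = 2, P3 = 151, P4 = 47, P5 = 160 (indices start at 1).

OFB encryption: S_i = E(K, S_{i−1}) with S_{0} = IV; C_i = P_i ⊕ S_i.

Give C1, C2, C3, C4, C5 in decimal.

C1 = 204, C2 = 82, C3 = 241, C4 = 82, C5 = 80

C1: S = E(K, 228) = 60; 240 ⊕ 60 = 204.
C2: S = E(K, 60) = 80; 2 ⊕ 80 = 82.
C3: S = E(K, 80) = 102; 151 ⊕ 102 = 241.
C4: S = E(K, 102) = 125; 47 ⊕ 125 = 82.
C5: S = E(K, 125) = 240; 160 ⊕ 240 = 80.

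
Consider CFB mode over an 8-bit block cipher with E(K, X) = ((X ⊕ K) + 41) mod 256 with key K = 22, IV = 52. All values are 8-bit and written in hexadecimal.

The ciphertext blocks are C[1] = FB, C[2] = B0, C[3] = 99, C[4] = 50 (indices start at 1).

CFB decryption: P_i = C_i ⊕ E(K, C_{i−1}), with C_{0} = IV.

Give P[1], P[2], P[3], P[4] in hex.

P[1] = 4A, P[2] = AA, P[3] = 4A, P[4] = AC

P[1]: E(K, 52) = B1; FB ⊕ B1 = 4A.
P[2]: E(K, FB) = 1A; B0 ⊕ 1A = AA.
P[3]: E(K, B0) = D3; 99 ⊕ D3 = 4A.
P[4]: E(K, 99) = FC; 50 ⊕ FC = AC.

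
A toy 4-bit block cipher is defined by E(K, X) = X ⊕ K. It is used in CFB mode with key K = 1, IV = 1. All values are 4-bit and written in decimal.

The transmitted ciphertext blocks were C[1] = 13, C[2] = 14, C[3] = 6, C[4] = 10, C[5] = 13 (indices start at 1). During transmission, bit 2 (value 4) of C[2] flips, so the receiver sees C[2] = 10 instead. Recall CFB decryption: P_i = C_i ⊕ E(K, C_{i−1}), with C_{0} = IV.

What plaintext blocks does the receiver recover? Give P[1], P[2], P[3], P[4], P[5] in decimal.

P[1] = 13, P[2] = 6, P[3] = 13, P[4] = 13, P[5] = 6

Only C[2] changed, to 10. In CFB, a change in C_i flips the same bit in P_i and garbles P_{i+1}. Decrypting the received ciphertext:
P[1]: E(K, 1) = 0; 13 ⊕ 0 = 13.
P[2]: E(K, 13) = 12; 10 ⊕ 12 = 6.
P[3]: E(K, 10) = 11; 6 ⊕ 11 = 13.
P[4]: E(K, 6) = 7; 10 ⊕ 7 = 13.
P[5]: E(K, 10) = 11; 13 ⊕ 11 = 6.
Blocks that differ from the original plaintext: P[2], P[3].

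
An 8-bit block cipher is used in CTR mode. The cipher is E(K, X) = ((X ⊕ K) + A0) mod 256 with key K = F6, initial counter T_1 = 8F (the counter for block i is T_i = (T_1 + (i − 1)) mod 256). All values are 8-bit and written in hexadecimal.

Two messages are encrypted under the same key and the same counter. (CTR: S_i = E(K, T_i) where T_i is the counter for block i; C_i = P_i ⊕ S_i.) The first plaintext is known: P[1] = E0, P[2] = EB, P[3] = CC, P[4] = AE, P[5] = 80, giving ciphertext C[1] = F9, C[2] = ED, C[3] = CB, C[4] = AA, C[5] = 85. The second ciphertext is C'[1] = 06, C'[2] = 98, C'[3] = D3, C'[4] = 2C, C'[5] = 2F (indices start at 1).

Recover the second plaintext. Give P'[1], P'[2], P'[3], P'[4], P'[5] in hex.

In CTR with a reused counter, both messages share the same keystream S_i, so C_i ⊕ C'_i = P_i ⊕ P'_i and thus P'_i = P_i ⊕ C_i ⊕ C'_i.
P'[1]: E0 ⊕ F9 ⊕ 06 = 1F.
P'[2]: EB ⊕ ED ⊕ 98 = 9E.
P'[3]: CC ⊕ CB ⊕ D3 = D4.
P'[4]: AE ⊕ AA ⊕ 2C = 28.
P'[5]: 80 ⊕ 85 ⊕ 2F = 2A.

P'[1] = 1F, P'[2] = 9E, P'[3] = D4, P'[4] = 28, P'[5] = 2A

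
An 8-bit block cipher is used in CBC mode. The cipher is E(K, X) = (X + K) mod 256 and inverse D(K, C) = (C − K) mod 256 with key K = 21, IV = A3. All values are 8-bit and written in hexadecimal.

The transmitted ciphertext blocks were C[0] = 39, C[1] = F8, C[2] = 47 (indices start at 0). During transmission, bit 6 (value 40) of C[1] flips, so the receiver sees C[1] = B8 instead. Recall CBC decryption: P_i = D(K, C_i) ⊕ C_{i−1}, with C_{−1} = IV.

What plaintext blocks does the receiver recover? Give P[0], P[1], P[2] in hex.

P[0] = BB, P[1] = AE, P[2] = 9E

Only C[1] changed, to B8. In CBC, a change in C_i garbles P_i and flips the same bit in P_{i+1}. Decrypting the received ciphertext:
P[0]: D(K, 39) = 18; 18 ⊕ A3 = BB.
P[1]: D(K, B8) = 97; 97 ⊕ 39 = AE.
P[2]: D(K, 47) = 26; 26 ⊕ B8 = 9E.
Blocks that differ from the original plaintext: P[1], P[2].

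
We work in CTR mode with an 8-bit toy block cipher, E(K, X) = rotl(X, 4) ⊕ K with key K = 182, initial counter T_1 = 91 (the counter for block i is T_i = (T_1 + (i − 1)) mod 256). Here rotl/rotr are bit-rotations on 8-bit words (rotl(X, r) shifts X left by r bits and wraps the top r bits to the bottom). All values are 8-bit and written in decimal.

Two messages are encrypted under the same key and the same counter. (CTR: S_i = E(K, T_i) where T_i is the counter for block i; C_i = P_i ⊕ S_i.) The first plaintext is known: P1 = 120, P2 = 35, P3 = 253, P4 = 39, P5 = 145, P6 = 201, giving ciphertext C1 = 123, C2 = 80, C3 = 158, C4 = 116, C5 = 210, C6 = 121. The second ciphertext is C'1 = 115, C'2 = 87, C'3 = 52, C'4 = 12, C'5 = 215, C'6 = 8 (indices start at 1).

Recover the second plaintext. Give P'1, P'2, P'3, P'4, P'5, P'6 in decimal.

In CTR with a reused counter, both messages share the same keystream S_i, so C_i ⊕ C'_i = P_i ⊕ P'_i and thus P'_i = P_i ⊕ C_i ⊕ C'_i.
P'1: 120 ⊕ 123 ⊕ 115 = 112.
P'2: 35 ⊕ 80 ⊕ 87 = 36.
P'3: 253 ⊕ 158 ⊕ 52 = 87.
P'4: 39 ⊕ 116 ⊕ 12 = 95.
P'5: 145 ⊕ 210 ⊕ 215 = 148.
P'6: 201 ⊕ 121 ⊕ 8 = 184.

P'1 = 112, P'2 = 36, P'3 = 87, P'4 = 95, P'5 = 148, P'6 = 184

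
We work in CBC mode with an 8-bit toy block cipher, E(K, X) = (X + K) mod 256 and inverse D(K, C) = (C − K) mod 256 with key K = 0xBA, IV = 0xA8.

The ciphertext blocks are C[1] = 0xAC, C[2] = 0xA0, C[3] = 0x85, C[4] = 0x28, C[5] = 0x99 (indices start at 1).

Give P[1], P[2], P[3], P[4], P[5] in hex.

P[1] = 0x5A, P[2] = 0x4A, P[3] = 0x6B, P[4] = 0xEB, P[5] = 0xF7

CBC decryption: P_i = D(K, C_i) ⊕ C_{i−1}, with C_{0} = IV.
P[1]: D(K, 0xAC) = 0xF2; 0xF2 ⊕ 0xA8 = 0x5A.
P[2]: D(K, 0xA0) = 0xE6; 0xE6 ⊕ 0xAC = 0x4A.
P[3]: D(K, 0x85) = 0xCB; 0xCB ⊕ 0xA0 = 0x6B.
P[4]: D(K, 0x28) = 0x6E; 0x6E ⊕ 0x85 = 0xEB.
P[5]: D(K, 0x99) = 0xDF; 0xDF ⊕ 0x28 = 0xF7.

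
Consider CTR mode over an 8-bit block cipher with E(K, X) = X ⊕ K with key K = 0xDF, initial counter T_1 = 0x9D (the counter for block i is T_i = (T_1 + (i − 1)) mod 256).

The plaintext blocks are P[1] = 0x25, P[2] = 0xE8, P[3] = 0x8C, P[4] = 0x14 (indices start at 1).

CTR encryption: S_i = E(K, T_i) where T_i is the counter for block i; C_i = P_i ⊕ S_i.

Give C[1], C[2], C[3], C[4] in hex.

C[1] = 0x67, C[2] = 0xA9, C[3] = 0xCC, C[4] = 0x6B

C[1]: T = 0x9D, S = E(K, T) = 0x42; 0x25 ⊕ 0x42 = 0x67.
C[2]: T = 0x9E, S = E(K, T) = 0x41; 0xE8 ⊕ 0x41 = 0xA9.
C[3]: T = 0x9F, S = E(K, T) = 0x40; 0x8C ⊕ 0x40 = 0xCC.
C[4]: T = 0xA0, S = E(K, T) = 0x7F; 0x14 ⊕ 0x7F = 0x6B.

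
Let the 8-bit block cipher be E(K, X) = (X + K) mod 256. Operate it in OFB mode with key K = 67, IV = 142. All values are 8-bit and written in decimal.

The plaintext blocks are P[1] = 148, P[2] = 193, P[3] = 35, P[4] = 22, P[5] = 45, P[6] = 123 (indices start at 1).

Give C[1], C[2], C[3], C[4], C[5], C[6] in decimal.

OFB encryption: S_i = E(K, S_{i−1}) with S_{0} = IV; C_i = P_i ⊕ S_i.
C[1]: S = E(K, 142) = 209; 148 ⊕ 209 = 69.
C[2]: S = E(K, 209) = 20; 193 ⊕ 20 = 213.
C[3]: S = E(K, 20) = 87; 35 ⊕ 87 = 116.
C[4]: S = E(K, 87) = 154; 22 ⊕ 154 = 140.
C[5]: S = E(K, 154) = 221; 45 ⊕ 221 = 240.
C[6]: S = E(K, 221) = 32; 123 ⊕ 32 = 91.

C[1] = 69, C[2] = 213, C[3] = 116, C[4] = 140, C[5] = 240, C[6] = 91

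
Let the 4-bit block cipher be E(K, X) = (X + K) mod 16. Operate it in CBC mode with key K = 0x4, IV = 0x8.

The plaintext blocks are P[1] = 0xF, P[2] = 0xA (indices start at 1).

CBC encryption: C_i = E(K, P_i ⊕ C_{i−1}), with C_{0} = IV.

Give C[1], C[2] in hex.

C[1] = 0xB, C[2] = 0x5

C[1]: P[1] ⊕ 0x8 = 0x7; E(K, 0x7) = 0xB.
C[2]: P[2] ⊕ 0xB = 0x1; E(K, 0x1) = 0x5.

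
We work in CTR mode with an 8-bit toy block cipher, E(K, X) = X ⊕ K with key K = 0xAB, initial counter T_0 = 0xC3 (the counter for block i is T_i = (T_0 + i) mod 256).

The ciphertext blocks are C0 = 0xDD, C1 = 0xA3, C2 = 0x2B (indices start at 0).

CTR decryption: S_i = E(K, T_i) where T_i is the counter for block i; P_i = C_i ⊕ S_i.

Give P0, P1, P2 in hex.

P0: T = 0xC3, S = E(K, T) = 0x68; 0xDD ⊕ 0x68 = 0xB5.
P1: T = 0xC4, S = E(K, T) = 0x6F; 0xA3 ⊕ 0x6F = 0xCC.
P2: T = 0xC5, S = E(K, T) = 0x6E; 0x2B ⊕ 0x6E = 0x45.

P0 = 0xB5, P1 = 0xCC, P2 = 0x45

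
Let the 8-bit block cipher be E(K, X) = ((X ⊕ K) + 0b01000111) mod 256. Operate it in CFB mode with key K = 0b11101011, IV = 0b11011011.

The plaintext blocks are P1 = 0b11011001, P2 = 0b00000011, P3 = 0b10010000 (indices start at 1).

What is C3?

C3 = 0b00111011

CFB encryption: C_i = P_i ⊕ E(K, C_{i−1}), with C_{0} = IV.
C1: E(K, 0b11011011) = 0b01110111; 0b11011001 ⊕ 0b01110111 = 0b10101110.
C2: E(K, 0b10101110) = 0b10001100; 0b00000011 ⊕ 0b10001100 = 0b10001111.
C3: E(K, 0b10001111) = 0b10101011; 0b10010000 ⊕ 0b10101011 = 0b00111011.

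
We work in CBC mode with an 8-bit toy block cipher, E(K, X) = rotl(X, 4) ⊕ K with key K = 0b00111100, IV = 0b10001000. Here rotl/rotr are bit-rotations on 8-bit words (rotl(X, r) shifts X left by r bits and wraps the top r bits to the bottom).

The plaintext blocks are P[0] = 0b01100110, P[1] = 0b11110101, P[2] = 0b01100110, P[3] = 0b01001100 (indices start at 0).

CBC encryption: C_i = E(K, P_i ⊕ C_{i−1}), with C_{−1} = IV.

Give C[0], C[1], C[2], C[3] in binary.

C[0]: P[0] ⊕ 0b10001000 = 0b11101110; E(K, 0b11101110) = 0b11010010.
C[1]: P[1] ⊕ 0b11010010 = 0b00100111; E(K, 0b00100111) = 0b01001110.
C[2]: P[2] ⊕ 0b01001110 = 0b00101000; E(K, 0b00101000) = 0b10111110.
C[3]: P[3] ⊕ 0b10111110 = 0b11110010; E(K, 0b11110010) = 0b00010011.

C[0] = 0b11010010, C[1] = 0b01001110, C[2] = 0b10111110, C[3] = 0b00010011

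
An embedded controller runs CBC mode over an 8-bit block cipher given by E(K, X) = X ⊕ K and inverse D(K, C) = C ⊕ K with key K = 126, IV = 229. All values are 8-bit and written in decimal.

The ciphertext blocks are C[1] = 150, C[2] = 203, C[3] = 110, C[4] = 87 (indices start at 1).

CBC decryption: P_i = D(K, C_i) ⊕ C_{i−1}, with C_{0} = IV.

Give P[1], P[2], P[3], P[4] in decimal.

P[1]: D(K, 150) = 232; 232 ⊕ 229 = 13.
P[2]: D(K, 203) = 181; 181 ⊕ 150 = 35.
P[3]: D(K, 110) = 16; 16 ⊕ 203 = 219.
P[4]: D(K, 87) = 41; 41 ⊕ 110 = 71.

P[1] = 13, P[2] = 35, P[3] = 219, P[4] = 71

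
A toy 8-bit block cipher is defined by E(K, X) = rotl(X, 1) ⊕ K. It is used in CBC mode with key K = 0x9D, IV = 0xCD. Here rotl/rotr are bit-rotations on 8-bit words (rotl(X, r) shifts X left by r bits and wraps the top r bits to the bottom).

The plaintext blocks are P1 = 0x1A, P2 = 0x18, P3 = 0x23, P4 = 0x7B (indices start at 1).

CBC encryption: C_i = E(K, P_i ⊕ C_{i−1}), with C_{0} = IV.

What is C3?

C1: P1 ⊕ 0xCD = 0xD7; E(K, 0xD7) = 0x32.
C2: P2 ⊕ 0x32 = 0x2A; E(K, 0x2A) = 0xC9.
C3: P3 ⊕ 0xC9 = 0xEA; E(K, 0xEA) = 0x48.

C3 = 0x48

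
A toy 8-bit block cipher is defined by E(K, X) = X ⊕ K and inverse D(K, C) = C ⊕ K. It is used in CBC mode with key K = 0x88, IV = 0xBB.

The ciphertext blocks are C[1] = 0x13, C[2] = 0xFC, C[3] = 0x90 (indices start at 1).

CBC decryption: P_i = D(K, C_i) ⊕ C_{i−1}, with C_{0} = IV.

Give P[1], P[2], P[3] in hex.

P[1]: D(K, 0x13) = 0x9B; 0x9B ⊕ 0xBB = 0x20.
P[2]: D(K, 0xFC) = 0x74; 0x74 ⊕ 0x13 = 0x67.
P[3]: D(K, 0x90) = 0x18; 0x18 ⊕ 0xFC = 0xE4.

P[1] = 0x20, P[2] = 0x67, P[3] = 0xE4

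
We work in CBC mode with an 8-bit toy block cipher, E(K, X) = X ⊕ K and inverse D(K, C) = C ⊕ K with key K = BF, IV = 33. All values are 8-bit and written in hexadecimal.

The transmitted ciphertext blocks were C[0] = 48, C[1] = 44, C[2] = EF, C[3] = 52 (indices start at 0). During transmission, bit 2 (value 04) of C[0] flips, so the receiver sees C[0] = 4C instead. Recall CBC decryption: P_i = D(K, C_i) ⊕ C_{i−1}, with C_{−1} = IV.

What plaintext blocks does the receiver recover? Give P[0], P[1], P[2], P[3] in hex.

Only C[0] changed, to 4C. In CBC, a change in C_i garbles P_i and flips the same bit in P_{i+1}. Decrypting the received ciphertext:
P[0]: D(K, 4C) = F3; F3 ⊕ 33 = C0.
P[1]: D(K, 44) = FB; FB ⊕ 4C = B7.
P[2]: D(K, EF) = 50; 50 ⊕ 44 = 14.
P[3]: D(K, 52) = ED; ED ⊕ EF = 02.
Blocks that differ from the original plaintext: P[0], P[1].

P[0] = C0, P[1] = B7, P[2] = 14, P[3] = 02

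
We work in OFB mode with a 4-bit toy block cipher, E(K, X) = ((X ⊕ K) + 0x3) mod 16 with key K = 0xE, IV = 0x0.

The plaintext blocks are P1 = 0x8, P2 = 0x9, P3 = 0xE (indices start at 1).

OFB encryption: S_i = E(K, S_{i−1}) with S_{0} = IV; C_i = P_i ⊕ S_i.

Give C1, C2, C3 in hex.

C1: S = E(K, 0x0) = 0x1; 0x8 ⊕ 0x1 = 0x9.
C2: S = E(K, 0x1) = 0x2; 0x9 ⊕ 0x2 = 0xB.
C3: S = E(K, 0x2) = 0xF; 0xE ⊕ 0xF = 0x1.

C1 = 0x9, C2 = 0xB, C3 = 0x1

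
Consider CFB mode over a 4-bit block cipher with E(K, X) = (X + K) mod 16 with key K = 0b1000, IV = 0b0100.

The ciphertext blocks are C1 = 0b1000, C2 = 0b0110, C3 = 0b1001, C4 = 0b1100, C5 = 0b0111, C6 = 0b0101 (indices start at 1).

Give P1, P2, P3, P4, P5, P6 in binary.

P1 = 0b0100, P2 = 0b0110, P3 = 0b0111, P4 = 0b1101, P5 = 0b0011, P6 = 0b1010

CFB decryption: P_i = C_i ⊕ E(K, C_{i−1}), with C_{0} = IV.
P1: E(K, 0b0100) = 0b1100; 0b1000 ⊕ 0b1100 = 0b0100.
P2: E(K, 0b1000) = 0b0000; 0b0110 ⊕ 0b0000 = 0b0110.
P3: E(K, 0b0110) = 0b1110; 0b1001 ⊕ 0b1110 = 0b0111.
P4: E(K, 0b1001) = 0b0001; 0b1100 ⊕ 0b0001 = 0b1101.
P5: E(K, 0b1100) = 0b0100; 0b0111 ⊕ 0b0100 = 0b0011.
P6: E(K, 0b0111) = 0b1111; 0b0101 ⊕ 0b1111 = 0b1010.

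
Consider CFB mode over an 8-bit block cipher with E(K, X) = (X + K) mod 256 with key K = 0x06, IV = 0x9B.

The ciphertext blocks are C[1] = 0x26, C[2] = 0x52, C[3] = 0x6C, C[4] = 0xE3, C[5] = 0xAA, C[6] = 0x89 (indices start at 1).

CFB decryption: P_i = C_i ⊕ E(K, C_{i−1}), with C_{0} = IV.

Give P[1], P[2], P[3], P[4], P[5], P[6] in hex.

P[1] = 0x87, P[2] = 0x7E, P[3] = 0x34, P[4] = 0x91, P[5] = 0x43, P[6] = 0x39

P[1]: E(K, 0x9B) = 0xA1; 0x26 ⊕ 0xA1 = 0x87.
P[2]: E(K, 0x26) = 0x2C; 0x52 ⊕ 0x2C = 0x7E.
P[3]: E(K, 0x52) = 0x58; 0x6C ⊕ 0x58 = 0x34.
P[4]: E(K, 0x6C) = 0x72; 0xE3 ⊕ 0x72 = 0x91.
P[5]: E(K, 0xE3) = 0xE9; 0xAA ⊕ 0xE9 = 0x43.
P[6]: E(K, 0xAA) = 0xB0; 0x89 ⊕ 0xB0 = 0x39.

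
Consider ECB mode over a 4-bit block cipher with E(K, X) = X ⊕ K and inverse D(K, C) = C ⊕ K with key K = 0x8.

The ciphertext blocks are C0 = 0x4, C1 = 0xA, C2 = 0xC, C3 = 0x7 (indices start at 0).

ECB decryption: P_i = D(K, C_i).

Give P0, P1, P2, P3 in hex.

P0 = 0xC, P1 = 0x2, P2 = 0x4, P3 = 0xF

P0: D(K, 0x4) = 0xC.
P1: D(K, 0xA) = 0x2.
P2: D(K, 0xC) = 0x4.
P3: D(K, 0x7) = 0xF.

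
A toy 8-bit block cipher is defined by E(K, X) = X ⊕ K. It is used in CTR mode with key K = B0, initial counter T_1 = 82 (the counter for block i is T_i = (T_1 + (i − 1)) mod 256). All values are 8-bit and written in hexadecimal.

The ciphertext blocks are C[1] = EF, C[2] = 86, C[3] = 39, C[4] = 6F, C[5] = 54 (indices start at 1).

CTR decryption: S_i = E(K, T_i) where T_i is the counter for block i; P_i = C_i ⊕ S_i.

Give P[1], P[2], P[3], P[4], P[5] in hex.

P[1] = DD, P[2] = B5, P[3] = 0D, P[4] = 5A, P[5] = 62

P[1]: T = 82, S = E(K, T) = 32; EF ⊕ 32 = DD.
P[2]: T = 83, S = E(K, T) = 33; 86 ⊕ 33 = B5.
P[3]: T = 84, S = E(K, T) = 34; 39 ⊕ 34 = 0D.
P[4]: T = 85, S = E(K, T) = 35; 6F ⊕ 35 = 5A.
P[5]: T = 86, S = E(K, T) = 36; 54 ⊕ 36 = 62.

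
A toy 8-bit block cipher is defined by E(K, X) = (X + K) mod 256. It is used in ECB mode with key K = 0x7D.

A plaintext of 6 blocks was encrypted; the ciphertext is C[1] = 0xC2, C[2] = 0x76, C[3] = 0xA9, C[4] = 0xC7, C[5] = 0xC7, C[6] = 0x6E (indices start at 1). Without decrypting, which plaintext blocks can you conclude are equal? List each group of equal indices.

P[4] = P[5]

ECB encrypts each block independently with the same key, so equal ciphertext blocks imply equal plaintext blocks.
C[4] = C[5] = 0xC7, so P[4] = P[5].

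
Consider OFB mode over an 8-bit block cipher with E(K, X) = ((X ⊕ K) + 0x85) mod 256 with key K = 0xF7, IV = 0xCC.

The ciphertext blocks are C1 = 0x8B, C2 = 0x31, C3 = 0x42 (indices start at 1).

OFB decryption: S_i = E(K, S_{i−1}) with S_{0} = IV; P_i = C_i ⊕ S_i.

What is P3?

P3 = 0x92

P1: S = E(K, 0xCC) = 0xC0; 0x8B ⊕ 0xC0 = 0x4B.
P2: S = E(K, 0xC0) = 0xBC; 0x31 ⊕ 0xBC = 0x8D.
P3: S = E(K, 0xBC) = 0xD0; 0x42 ⊕ 0xD0 = 0x92.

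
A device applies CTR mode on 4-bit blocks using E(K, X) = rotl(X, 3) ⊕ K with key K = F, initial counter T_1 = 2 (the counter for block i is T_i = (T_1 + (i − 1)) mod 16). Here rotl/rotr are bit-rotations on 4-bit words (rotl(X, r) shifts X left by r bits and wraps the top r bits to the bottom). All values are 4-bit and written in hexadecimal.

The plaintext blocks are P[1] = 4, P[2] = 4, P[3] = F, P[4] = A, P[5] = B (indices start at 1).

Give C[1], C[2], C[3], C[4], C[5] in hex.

CTR encryption: S_i = E(K, T_i) where T_i is the counter for block i; C_i = P_i ⊕ S_i.
C[1]: T = 2, S = E(K, T) = E; 4 ⊕ E = A.
C[2]: T = 3, S = E(K, T) = 6; 4 ⊕ 6 = 2.
C[3]: T = 4, S = E(K, T) = D; F ⊕ D = 2.
C[4]: T = 5, S = E(K, T) = 5; A ⊕ 5 = F.
C[5]: T = 6, S = E(K, T) = C; B ⊕ C = 7.

C[1] = A, C[2] = 2, C[3] = 2, C[4] = F, C[5] = 7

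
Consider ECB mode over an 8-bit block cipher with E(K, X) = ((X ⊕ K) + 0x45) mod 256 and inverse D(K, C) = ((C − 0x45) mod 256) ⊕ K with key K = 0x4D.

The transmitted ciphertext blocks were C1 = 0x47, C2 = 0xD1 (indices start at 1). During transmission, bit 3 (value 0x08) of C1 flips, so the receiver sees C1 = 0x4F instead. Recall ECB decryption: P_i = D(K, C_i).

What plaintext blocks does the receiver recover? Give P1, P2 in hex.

Only C1 changed, to 0x4F. In ECB, a change in C_i affects only P_i. Decrypting the received ciphertext:
P1: D(K, 0x4F) = 0x47.
P2: D(K, 0xD1) = 0xC1.
Blocks that differ from the original plaintext: P1.

P1 = 0x47, P2 = 0xC1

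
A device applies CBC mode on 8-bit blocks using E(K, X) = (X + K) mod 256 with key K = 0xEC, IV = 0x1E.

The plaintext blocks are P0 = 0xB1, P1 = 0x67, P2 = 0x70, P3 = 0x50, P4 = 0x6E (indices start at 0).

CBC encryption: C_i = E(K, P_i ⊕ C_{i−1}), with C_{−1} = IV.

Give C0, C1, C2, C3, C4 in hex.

C0 = 0x9B, C1 = 0xE8, C2 = 0x84, C3 = 0xC0, C4 = 0x9A

C0: P0 ⊕ 0x1E = 0xAF; E(K, 0xAF) = 0x9B.
C1: P1 ⊕ 0x9B = 0xFC; E(K, 0xFC) = 0xE8.
C2: P2 ⊕ 0xE8 = 0x98; E(K, 0x98) = 0x84.
C3: P3 ⊕ 0x84 = 0xD4; E(K, 0xD4) = 0xC0.
C4: P4 ⊕ 0xC0 = 0xAE; E(K, 0xAE) = 0x9A.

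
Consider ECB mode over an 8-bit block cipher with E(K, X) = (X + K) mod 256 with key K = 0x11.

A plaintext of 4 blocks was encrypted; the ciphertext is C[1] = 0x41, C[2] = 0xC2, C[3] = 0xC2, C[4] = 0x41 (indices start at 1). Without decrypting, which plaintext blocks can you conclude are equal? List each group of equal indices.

P[1] = P[4]; P[2] = P[3]

ECB encrypts each block independently with the same key, so equal ciphertext blocks imply equal plaintext blocks.
C[1] = C[4] = 0x41, so P[1] = P[4].
C[2] = C[3] = 0xC2, so P[2] = P[3].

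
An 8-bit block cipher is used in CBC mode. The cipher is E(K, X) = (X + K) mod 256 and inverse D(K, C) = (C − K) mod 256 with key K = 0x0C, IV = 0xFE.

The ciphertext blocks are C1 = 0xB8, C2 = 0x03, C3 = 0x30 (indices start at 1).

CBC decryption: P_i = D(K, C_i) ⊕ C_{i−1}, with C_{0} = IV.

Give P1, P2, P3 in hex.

P1: D(K, 0xB8) = 0xAC; 0xAC ⊕ 0xFE = 0x52.
P2: D(K, 0x03) = 0xF7; 0xF7 ⊕ 0xB8 = 0x4F.
P3: D(K, 0x30) = 0x24; 0x24 ⊕ 0x03 = 0x27.

P1 = 0x52, P2 = 0x4F, P3 = 0x27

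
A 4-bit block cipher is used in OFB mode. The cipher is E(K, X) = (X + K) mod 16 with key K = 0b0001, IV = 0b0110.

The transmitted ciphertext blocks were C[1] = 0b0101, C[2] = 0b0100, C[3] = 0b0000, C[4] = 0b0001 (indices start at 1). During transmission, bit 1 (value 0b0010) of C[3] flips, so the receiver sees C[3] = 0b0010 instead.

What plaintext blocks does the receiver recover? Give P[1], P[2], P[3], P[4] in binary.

OFB decryption: S_i = E(K, S_{i−1}) with S_{0} = IV; P_i = C_i ⊕ S_i.
Only C[3] changed, to 0b0010. In OFB, a change in C_i flips the same bit in P_i only; the keystream is unaffected. Decrypting the received ciphertext:
P[1]: S = E(K, 0b0110) = 0b0111; 0b0101 ⊕ 0b0111 = 0b0010.
P[2]: S = E(K, 0b0111) = 0b1000; 0b0100 ⊕ 0b1000 = 0b1100.
P[3]: S = E(K, 0b1000) = 0b1001; 0b0010 ⊕ 0b1001 = 0b1011.
P[4]: S = E(K, 0b1001) = 0b1010; 0b0001 ⊕ 0b1010 = 0b1011.
Blocks that differ from the original plaintext: P[3].

P[1] = 0b0010, P[2] = 0b1100, P[3] = 0b1011, P[4] = 0b1011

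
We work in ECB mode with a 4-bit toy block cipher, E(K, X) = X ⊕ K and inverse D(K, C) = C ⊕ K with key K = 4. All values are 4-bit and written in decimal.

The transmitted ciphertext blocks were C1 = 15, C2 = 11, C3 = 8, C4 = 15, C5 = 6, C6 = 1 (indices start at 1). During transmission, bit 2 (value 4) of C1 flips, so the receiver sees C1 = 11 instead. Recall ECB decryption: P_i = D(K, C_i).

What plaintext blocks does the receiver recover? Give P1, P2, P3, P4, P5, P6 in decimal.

Only C1 changed, to 11. In ECB, a change in C_i affects only P_i. Decrypting the received ciphertext:
P1: D(K, 11) = 15.
P2: D(K, 11) = 15.
P3: D(K, 8) = 12.
P4: D(K, 15) = 11.
P5: D(K, 6) = 2.
P6: D(K, 1) = 5.
Blocks that differ from the original plaintext: P1.

P1 = 15, P2 = 15, P3 = 12, P4 = 11, P5 = 2, P6 = 5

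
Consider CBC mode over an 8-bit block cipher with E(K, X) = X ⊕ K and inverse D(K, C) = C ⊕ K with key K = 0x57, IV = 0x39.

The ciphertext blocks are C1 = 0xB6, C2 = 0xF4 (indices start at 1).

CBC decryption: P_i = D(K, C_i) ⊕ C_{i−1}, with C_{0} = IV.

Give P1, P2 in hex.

P1 = 0xD8, P2 = 0x15

P1: D(K, 0xB6) = 0xE1; 0xE1 ⊕ 0x39 = 0xD8.
P2: D(K, 0xF4) = 0xA3; 0xA3 ⊕ 0xB6 = 0x15.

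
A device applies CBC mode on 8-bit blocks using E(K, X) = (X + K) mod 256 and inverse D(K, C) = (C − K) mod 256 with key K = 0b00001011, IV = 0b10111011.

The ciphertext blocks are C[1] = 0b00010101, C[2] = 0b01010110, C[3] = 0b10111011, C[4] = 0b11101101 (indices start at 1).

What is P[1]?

P[1] = 0b10110001

CBC decryption: P_i = D(K, C_i) ⊕ C_{i−1}, with C_{0} = IV.
P[1]: D(K, 0b00010101) = 0b00001010; 0b00001010 ⊕ 0b10111011 = 0b10110001.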